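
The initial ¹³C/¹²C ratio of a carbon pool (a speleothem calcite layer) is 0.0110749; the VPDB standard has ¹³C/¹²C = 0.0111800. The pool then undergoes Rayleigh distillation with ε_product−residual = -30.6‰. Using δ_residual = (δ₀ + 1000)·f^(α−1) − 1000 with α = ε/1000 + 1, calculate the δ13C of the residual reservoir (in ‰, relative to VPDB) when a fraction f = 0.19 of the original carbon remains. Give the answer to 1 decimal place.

δ₀ = (0.0110749/0.0111800 − 1)×1000 = (0.990599 − 1)×1000 = -9.401‰
α − 1 = ε/1000 = -0.0306
f^(α−1) = 0.19^(-0.0306) = 1.052132
δ_res = (-9.401 + 1000) × 1.052132 − 1000 = 1042.241 − 1000 = 42.24‰

42.2‰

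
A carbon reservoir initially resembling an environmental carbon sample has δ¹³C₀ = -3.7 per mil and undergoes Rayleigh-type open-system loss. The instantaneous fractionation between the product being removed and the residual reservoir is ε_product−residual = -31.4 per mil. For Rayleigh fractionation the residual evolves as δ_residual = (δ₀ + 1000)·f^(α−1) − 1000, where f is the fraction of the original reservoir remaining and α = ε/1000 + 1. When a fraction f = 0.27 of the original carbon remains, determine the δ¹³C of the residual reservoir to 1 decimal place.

38.1 per mil

Rayleigh residual: δ_res = (δ₀ + 1000)·f^(α−1) − 1000
α = ε/1000 + 1 = 0.96860, so α − 1 = -0.03140
f^(α−1) = 0.27^(-0.03140) = 1.041970
δ_res = (-3.7 + 1000) × 1.041970 − 1000 = 1038.115 − 1000 = 38.11 per mil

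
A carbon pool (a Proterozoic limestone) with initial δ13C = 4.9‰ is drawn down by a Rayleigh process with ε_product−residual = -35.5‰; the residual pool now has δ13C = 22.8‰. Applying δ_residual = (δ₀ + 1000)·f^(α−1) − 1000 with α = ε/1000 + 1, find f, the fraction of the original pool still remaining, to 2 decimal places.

α − 1 = ε/1000 = -0.0355
(δ_res + 1000)/(δ₀ + 1000) = (22.8 + 1000)/(4.9 + 1000) = 1022.8/1004.9 = 1.017813
f = 1.017813^(1/-0.0355) = exp(ln(1.017813)/-0.0355) = exp(0.01766/-0.0355)
f = exp(-0.4974) = 0.6081

0.61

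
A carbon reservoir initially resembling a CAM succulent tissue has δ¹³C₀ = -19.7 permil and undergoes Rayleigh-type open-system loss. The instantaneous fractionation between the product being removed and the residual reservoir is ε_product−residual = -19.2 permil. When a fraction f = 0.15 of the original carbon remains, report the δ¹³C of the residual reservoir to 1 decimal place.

16.7 permil

Rayleigh residual: δ_res = (δ₀ + 1000)·f^(α−1) − 1000
α = ε/1000 + 1 = 0.98080, so α − 1 = -0.01920
f^(α−1) = 0.15^(-0.01920) = 1.037096
δ_res = (-19.7 + 1000) × 1.037096 − 1000 = 1016.665 − 1000 = 16.67 permil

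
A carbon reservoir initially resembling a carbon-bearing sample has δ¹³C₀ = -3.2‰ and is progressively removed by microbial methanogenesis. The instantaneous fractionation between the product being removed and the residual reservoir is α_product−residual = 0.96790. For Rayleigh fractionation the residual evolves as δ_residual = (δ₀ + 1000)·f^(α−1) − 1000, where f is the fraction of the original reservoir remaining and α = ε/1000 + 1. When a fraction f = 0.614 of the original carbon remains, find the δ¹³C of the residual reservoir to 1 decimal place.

12.5‰

Rayleigh residual: δ_res = (δ₀ + 1000)·f^(α−1) − 1000
α − 1 = -0.03210
f^(α−1) = 0.614^(-0.03210) = 1.015780
δ_res = (-3.2 + 1000) × 1.015780 − 1000 = 1012.530 − 1000 = 12.53‰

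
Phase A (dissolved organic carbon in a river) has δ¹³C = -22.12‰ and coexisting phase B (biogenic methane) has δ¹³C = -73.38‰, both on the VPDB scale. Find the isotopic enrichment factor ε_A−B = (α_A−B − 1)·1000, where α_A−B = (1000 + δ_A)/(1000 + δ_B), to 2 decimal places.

55.32‰

α_A−B = (1000 + -22.12) / (1000 + -73.38) = 977.88 / 926.62 = 1.055319
ε_A−B = (1.055319 − 1) × 1000 = 55.319‰
(The approximation ε ≈ δ_A − δ_B would give 51.26‰.)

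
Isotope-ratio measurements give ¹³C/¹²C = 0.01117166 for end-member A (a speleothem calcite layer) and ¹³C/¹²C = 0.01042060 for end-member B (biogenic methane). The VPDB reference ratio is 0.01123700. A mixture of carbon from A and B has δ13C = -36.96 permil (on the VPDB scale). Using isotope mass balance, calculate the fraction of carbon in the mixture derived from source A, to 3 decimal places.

δ_A = (0.01117166/0.01123700 − 1)×1000 = (0.994185 − 1)×1000 = -5.815 permil
δ_B = (0.01042060/0.01123700 − 1)×1000 = (0.927347 − 1)×1000 = -72.653 permil
f_A = (δ_mix − δ_B)/(δ_A − δ_B) = (-36.96 − (-72.653))/(-5.815 − (-72.653))
f_A = 35.693 / 66.838 = 0.5340

0.534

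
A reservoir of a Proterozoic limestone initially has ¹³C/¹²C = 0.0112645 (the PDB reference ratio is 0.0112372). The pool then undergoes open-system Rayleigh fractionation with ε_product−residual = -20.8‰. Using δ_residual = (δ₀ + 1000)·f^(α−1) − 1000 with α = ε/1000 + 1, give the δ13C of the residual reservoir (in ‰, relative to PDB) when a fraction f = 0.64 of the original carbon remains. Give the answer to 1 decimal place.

δ₀ = (0.0112645/0.0112372 − 1)×1000 = (1.002429 − 1)×1000 = 2.429‰
α − 1 = ε/1000 = -0.0208
f^(α−1) = 0.64^(-0.0208) = 1.009326
δ_res = (2.429 + 1000) × 1.009326 − 1000 = 1011.778 − 1000 = 11.78‰

11.8‰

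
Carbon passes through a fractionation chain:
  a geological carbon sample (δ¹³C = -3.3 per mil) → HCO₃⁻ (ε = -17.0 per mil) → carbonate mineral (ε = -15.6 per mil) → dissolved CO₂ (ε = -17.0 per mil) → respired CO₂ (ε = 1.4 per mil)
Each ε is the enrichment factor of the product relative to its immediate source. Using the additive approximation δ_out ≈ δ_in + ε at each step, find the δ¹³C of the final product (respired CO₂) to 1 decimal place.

step 1: δ ≈ -3.3 + (-17.0) = -20.3 per mil
step 2: δ ≈ -20.3 + (-15.6) = -35.9 per mil
step 3: δ ≈ -35.9 + (-17.0) = -52.9 per mil
step 4: δ ≈ -52.9 + (1.4) = -51.5 per mil

-51.5 per mil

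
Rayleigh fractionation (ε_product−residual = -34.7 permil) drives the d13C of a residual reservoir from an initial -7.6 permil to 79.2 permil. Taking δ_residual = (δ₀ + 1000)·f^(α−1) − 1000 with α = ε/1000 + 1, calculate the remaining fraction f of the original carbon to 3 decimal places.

0.089

α − 1 = ε/1000 = -0.0347
(δ_res + 1000)/(δ₀ + 1000) = (79.2 + 1000)/(-7.6 + 1000) = 1079.2/992.4 = 1.087465
f = 1.087465^(1/-0.0347) = exp(ln(1.087465)/-0.0347) = exp(0.08385/-0.0347)
f = exp(-2.4164) = 0.0892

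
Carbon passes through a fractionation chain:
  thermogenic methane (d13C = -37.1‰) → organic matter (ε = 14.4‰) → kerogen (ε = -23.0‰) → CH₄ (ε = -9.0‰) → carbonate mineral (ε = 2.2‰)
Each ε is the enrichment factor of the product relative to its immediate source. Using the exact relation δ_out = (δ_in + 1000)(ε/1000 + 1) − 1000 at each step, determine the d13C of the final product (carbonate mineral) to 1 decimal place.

-52.2‰

step 1: δ = (-37.10 + 1000)·(14.4/1000 + 1) − 1000 = -23.23‰
step 2: δ = (-23.23 + 1000)·(-23.0/1000 + 1) − 1000 = -45.70‰
step 3: δ = (-45.70 + 1000)·(-9.0/1000 + 1) − 1000 = -54.29‰
step 4: δ = (-54.29 + 1000)·(2.2/1000 + 1) − 1000 = -52.21‰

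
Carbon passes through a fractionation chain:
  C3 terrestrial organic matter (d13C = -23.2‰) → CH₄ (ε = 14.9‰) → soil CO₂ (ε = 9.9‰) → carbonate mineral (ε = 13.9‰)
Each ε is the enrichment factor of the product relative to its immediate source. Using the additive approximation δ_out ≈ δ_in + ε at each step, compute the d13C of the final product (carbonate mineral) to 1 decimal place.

step 1: δ ≈ -23.2 + (14.9) = -8.3‰
step 2: δ ≈ -8.3 + (9.9) = 1.6‰
step 3: δ ≈ 1.6 + (13.9) = 15.5‰

15.5‰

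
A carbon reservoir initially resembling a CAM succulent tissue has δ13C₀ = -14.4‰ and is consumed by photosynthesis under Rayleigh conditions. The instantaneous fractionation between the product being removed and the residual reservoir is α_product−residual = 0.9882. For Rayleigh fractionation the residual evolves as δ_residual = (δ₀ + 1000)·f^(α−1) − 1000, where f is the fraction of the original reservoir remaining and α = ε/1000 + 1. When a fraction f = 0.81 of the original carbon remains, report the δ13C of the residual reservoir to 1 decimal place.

Rayleigh residual: δ_res = (δ₀ + 1000)·f^(α−1) − 1000
α − 1 = -0.01180
f^(α−1) = 0.81^(-0.01180) = 1.002490
δ_res = (-14.4 + 1000) × 1.002490 − 1000 = 988.054 − 1000 = -11.95‰

-11.9‰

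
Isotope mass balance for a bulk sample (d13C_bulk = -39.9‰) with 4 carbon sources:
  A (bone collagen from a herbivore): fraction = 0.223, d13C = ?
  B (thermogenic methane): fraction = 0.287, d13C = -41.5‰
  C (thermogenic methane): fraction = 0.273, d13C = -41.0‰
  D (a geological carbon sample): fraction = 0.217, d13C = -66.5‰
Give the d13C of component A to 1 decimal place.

-10.6‰

Isotope mass balance: δ_bulk = Σ fᵢ·δᵢ.
-39.9 = 0.223×δ_A + 0.287×(-41.5) + 0.273×(-41.0) + 0.217×(-66.5)
0.223·δ_A = -39.9 − (-37.534) = -2.366
δ_A = -2.366 / 0.223 = -10.61‰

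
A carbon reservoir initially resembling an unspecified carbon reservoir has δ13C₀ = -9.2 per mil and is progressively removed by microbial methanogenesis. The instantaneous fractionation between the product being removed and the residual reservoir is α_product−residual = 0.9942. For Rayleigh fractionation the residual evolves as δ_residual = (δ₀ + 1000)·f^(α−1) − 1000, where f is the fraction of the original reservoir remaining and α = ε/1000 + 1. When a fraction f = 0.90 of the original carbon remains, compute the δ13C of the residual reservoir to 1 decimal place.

Rayleigh residual: δ_res = (δ₀ + 1000)·f^(α−1) − 1000
α − 1 = -0.00580
f^(α−1) = 0.90^(-0.00580) = 1.000611
δ_res = (-9.2 + 1000) × 1.000611 − 1000 = 991.406 − 1000 = -8.59 per mil

-8.6 per mil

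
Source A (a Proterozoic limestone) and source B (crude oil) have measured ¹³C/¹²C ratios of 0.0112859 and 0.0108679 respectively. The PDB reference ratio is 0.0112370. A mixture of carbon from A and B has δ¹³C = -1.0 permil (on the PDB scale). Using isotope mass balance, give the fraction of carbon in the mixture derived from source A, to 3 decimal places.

0.856

δ_A = (0.0112859/0.0112370 − 1)×1000 = (1.004352 − 1)×1000 = 4.352 permil
δ_B = (0.0108679/0.0112370 − 1)×1000 = (0.967153 − 1)×1000 = -32.847 permil
f_A = (δ_mix − δ_B)/(δ_A − δ_B) = (-1.0 − (-32.847))/(4.352 − (-32.847))
f_A = 31.847 / 37.199 = 0.8561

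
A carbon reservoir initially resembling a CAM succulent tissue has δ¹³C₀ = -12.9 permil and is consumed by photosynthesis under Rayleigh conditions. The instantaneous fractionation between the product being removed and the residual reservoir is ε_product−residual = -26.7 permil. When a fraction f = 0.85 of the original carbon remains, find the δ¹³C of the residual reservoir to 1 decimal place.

-8.6 permil

Rayleigh residual: δ_res = (δ₀ + 1000)·f^(α−1) − 1000
α = ε/1000 + 1 = 0.97330, so α − 1 = -0.02670
f^(α−1) = 0.85^(-0.02670) = 1.004349
δ_res = (-12.9 + 1000) × 1.004349 − 1000 = 991.393 − 1000 = -8.61 permil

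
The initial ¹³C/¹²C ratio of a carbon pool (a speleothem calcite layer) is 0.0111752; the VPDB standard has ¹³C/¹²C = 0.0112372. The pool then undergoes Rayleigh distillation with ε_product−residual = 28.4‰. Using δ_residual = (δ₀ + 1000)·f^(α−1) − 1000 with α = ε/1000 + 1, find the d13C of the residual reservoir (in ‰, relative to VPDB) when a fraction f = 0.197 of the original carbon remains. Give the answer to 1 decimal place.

-50.4‰

δ₀ = (0.0111752/0.0112372 − 1)×1000 = (0.994483 − 1)×1000 = -5.517‰
α − 1 = ε/1000 = 0.0284
f^(α−1) = 0.197^(0.0284) = 0.954911
δ_res = (-5.517 + 1000) × 0.954911 − 1000 = 949.642 − 1000 = -50.36‰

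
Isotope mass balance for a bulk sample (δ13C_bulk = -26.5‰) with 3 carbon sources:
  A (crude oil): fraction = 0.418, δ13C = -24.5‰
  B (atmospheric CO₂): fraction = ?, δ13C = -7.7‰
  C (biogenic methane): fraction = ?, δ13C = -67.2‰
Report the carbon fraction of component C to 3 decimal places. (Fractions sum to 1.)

0.198

Let f_C and f_B be the unknown fractions; fractions sum to 1 so f_C + f_B = 0.582.
Mass balance: Σ fᵢ·δᵢ = δ_bulk ⇒ f_C·(-67.2) + f_B·(-7.7) = -26.5 − (-10.241) = -16.259
Substitute f_B = 0.582 − f_C:
f_C·(-67.2 − -7.7) = -16.259 − 0.582×(-7.7) = -11.778
f_C = -11.778 / -59.5 = 0.1979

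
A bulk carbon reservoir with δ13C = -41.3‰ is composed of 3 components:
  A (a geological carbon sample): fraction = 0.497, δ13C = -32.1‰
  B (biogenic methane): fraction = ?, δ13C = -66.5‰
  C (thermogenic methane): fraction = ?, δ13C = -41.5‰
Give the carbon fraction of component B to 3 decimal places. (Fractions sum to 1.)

0.179

Let f_B and f_C be the unknown fractions; fractions sum to 1 so f_B + f_C = 0.503.
Mass balance: Σ fᵢ·δᵢ = δ_bulk ⇒ f_B·(-66.5) + f_C·(-41.5) = -41.3 − (-15.954) = -25.346
Substitute f_C = 0.503 − f_B:
f_B·(-66.5 − -41.5) = -25.346 − 0.503×(-41.5) = -4.472
f_B = -4.472 / -25.0 = 0.1789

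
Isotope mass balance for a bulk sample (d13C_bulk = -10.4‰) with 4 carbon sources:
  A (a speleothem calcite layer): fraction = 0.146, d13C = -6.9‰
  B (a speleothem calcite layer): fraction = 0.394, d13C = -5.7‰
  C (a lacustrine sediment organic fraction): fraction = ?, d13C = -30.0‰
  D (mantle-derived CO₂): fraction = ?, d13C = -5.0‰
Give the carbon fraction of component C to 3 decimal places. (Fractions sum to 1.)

Let f_C and f_D be the unknown fractions; fractions sum to 1 so f_C + f_D = 0.460.
Mass balance: Σ fᵢ·δᵢ = δ_bulk ⇒ f_C·(-30.0) + f_D·(-5.0) = -10.4 − (-3.253) = -7.147
Substitute f_D = 0.460 − f_C:
f_C·(-30.0 − -5.0) = -7.147 − 0.460×(-5.0) = -4.847
f_C = -4.847 / -25.0 = 0.1939

0.194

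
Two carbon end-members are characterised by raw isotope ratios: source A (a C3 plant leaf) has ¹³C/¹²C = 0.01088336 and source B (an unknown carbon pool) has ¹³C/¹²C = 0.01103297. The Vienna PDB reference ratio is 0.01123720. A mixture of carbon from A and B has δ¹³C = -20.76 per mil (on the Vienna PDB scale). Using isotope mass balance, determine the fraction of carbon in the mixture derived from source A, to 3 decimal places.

0.194

δ_A = (0.01088336/0.01123720 − 1)×1000 = (0.968512 − 1)×1000 = -31.488 per mil
δ_B = (0.01103297/0.01123720 − 1)×1000 = (0.981826 − 1)×1000 = -18.174 per mil
f_A = (δ_mix − δ_B)/(δ_A − δ_B) = (-20.76 − (-18.174))/(-31.488 − (-18.174))
f_A = -2.586 / -13.314 = 0.1942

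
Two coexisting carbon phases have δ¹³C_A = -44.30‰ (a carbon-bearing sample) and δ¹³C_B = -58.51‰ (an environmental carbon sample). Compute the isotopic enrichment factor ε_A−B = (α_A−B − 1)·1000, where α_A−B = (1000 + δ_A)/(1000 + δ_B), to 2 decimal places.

15.09‰

α_A−B = (1000 + -44.30) / (1000 + -58.51) = 955.70 / 941.49 = 1.015093
ε_A−B = (1.015093 − 1) × 1000 = 15.093‰
(The approximation ε ≈ δ_A − δ_B would give 14.21‰.)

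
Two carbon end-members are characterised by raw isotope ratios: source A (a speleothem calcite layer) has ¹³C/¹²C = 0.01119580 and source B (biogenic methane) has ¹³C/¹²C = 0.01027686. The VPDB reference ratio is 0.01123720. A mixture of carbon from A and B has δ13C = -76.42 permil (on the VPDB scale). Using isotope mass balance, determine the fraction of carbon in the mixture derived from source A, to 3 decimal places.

0.111

δ_A = (0.01119580/0.01123720 − 1)×1000 = (0.996316 − 1)×1000 = -3.684 permil
δ_B = (0.01027686/0.01123720 − 1)×1000 = (0.914539 − 1)×1000 = -85.461 permil
f_A = (δ_mix − δ_B)/(δ_A − δ_B) = (-76.42 − (-85.461))/(-3.684 − (-85.461))
f_A = 9.041 / 81.777 = 0.1106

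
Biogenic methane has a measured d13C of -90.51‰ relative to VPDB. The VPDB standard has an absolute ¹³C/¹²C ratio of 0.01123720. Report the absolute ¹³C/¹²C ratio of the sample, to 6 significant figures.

0.0102201

R_sample = R_standard × (d13C/1000 + 1)
R_sample = 0.01123720 × (-90.51/1000 + 1) = 0.01123720 × 0.909490
R_sample = 0.0102201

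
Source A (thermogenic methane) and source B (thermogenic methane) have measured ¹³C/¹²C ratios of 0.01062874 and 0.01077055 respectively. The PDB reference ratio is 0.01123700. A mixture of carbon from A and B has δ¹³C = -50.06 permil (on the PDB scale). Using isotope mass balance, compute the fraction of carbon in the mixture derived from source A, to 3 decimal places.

δ_A = (0.01062874/0.01123700 − 1)×1000 = (0.945870 − 1)×1000 = -54.130 permil
δ_B = (0.01077055/0.01123700 − 1)×1000 = (0.958490 − 1)×1000 = -41.510 permil
f_A = (δ_mix − δ_B)/(δ_A − δ_B) = (-50.06 − (-41.510))/(-54.130 − (-41.510))
f_A = -8.550 / -12.620 = 0.6775

0.677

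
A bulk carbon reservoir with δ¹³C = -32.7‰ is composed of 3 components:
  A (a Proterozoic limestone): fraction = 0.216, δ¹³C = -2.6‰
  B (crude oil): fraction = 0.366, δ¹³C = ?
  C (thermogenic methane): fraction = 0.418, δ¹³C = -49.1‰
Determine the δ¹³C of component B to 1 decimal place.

Isotope mass balance: δ_bulk = Σ fᵢ·δᵢ.
-32.7 = 0.216×(-2.6) + 0.366×δ_B + 0.418×(-49.1)
0.366·δ_B = -32.7 − (-21.085) = -11.615
δ_B = -11.615 / 0.366 = -31.73‰

-31.7‰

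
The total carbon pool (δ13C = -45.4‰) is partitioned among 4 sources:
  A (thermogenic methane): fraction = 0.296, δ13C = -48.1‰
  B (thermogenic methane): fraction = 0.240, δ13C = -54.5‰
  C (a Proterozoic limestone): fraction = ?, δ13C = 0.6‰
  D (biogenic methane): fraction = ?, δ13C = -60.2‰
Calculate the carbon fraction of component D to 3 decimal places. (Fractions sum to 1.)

0.302

Let f_D and f_C be the unknown fractions; fractions sum to 1 so f_D + f_C = 0.464.
Mass balance: Σ fᵢ·δᵢ = δ_bulk ⇒ f_D·(-60.2) + f_C·(0.6) = -45.4 − (-27.318) = -18.082
Substitute f_C = 0.464 − f_D:
f_D·(-60.2 − 0.6) = -18.082 − 0.464×(0.6) = -18.361
f_D = -18.361 / -60.8 = 0.3020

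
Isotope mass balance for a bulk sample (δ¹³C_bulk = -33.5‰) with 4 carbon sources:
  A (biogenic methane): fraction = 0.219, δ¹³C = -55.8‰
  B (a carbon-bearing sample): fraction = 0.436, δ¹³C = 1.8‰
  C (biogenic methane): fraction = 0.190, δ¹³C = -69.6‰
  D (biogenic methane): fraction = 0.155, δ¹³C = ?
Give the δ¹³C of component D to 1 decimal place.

-57.0‰

Isotope mass balance: δ_bulk = Σ fᵢ·δᵢ.
-33.5 = 0.219×(-55.8) + 0.436×(1.8) + 0.190×(-69.6) + 0.155×δ_D
0.155·δ_D = -33.5 − (-24.659) = -8.841
δ_D = -8.841 / 0.155 = -57.04‰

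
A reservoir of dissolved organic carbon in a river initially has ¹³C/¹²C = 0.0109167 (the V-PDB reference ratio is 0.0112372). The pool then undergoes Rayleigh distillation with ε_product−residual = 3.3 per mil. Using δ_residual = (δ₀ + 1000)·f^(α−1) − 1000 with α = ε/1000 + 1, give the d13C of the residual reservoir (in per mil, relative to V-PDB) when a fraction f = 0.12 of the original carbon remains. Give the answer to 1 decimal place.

-35.3 per mil

δ₀ = (0.0109167/0.0112372 − 1)×1000 = (0.971479 − 1)×1000 = -28.521 per mil
α − 1 = ε/1000 = 0.0033
f^(α−1) = 0.12^(0.0033) = 0.993028
δ_res = (-28.521 + 1000) × 0.993028 − 1000 = 964.705 − 1000 = -35.29 per mil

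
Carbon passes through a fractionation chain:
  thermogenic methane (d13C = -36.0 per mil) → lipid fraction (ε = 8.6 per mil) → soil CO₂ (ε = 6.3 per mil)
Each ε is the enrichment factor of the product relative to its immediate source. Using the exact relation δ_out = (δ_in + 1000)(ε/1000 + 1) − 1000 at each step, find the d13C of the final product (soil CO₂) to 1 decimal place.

step 1: δ = (-36.00 + 1000)·(8.6/1000 + 1) − 1000 = -27.71 per mil
step 2: δ = (-27.71 + 1000)·(6.3/1000 + 1) − 1000 = -21.58 per mil

-21.6 per mil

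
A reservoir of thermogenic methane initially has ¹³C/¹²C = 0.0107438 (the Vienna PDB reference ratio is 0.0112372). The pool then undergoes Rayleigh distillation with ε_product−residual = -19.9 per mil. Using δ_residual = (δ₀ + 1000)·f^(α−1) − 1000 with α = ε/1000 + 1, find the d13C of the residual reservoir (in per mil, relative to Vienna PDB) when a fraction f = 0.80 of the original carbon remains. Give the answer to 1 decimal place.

δ₀ = (0.0107438/0.0112372 − 1)×1000 = (0.956092 − 1)×1000 = -43.908 per mil
α − 1 = ε/1000 = -0.0199
f^(α−1) = 0.80^(-0.0199) = 1.004450
δ_res = (-43.908 + 1000) × 1.004450 − 1000 = 960.347 − 1000 = -39.65 per mil

-39.7 per mil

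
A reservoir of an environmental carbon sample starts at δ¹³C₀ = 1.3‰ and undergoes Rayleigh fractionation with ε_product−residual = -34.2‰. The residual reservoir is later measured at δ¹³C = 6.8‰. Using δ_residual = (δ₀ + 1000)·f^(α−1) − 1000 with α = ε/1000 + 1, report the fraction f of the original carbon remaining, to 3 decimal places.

α − 1 = ε/1000 = -0.0342
(δ_res + 1000)/(δ₀ + 1000) = (6.8 + 1000)/(1.3 + 1000) = 1006.8/1001.3 = 1.005493
f = 1.005493^(1/-0.0342) = exp(ln(1.005493)/-0.0342) = exp(0.00548/-0.0342)
f = exp(-0.1602) = 0.8520

0.852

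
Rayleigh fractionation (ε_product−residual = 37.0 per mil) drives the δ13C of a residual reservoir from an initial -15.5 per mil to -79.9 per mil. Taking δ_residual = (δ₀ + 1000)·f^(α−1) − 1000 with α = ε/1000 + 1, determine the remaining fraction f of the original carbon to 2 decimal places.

α − 1 = ε/1000 = 0.0370
(δ_res + 1000)/(δ₀ + 1000) = (-79.9 + 1000)/(-15.5 + 1000) = 920.1/984.5 = 0.934586
f = 0.934586^(1/0.0370) = exp(ln(0.934586)/0.0370) = exp(-0.06765/0.0370)
f = exp(-1.8284) = 0.1607

0.16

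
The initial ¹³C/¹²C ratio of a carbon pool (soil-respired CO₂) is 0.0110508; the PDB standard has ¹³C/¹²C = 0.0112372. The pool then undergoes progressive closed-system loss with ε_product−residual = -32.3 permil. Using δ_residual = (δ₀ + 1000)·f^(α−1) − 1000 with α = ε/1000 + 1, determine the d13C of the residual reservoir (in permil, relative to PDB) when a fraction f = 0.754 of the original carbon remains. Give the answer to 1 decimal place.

δ₀ = (0.0110508/0.0112372 − 1)×1000 = (0.983412 − 1)×1000 = -16.588 permil
α − 1 = ε/1000 = -0.0323
f^(α−1) = 0.754^(-0.0323) = 1.009162
δ_res = (-16.588 + 1000) × 1.009162 − 1000 = 992.422 − 1000 = -7.58 permil

-7.6 permil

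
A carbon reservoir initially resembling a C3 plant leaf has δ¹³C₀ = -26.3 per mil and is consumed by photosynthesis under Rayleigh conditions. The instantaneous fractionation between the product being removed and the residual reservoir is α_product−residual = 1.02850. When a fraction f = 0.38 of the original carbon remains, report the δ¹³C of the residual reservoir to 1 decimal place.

Rayleigh residual: δ_res = (δ₀ + 1000)·f^(α−1) − 1000
α − 1 = 0.02850
f^(α−1) = 0.38^(0.02850) = 0.972801
δ_res = (-26.3 + 1000) × 0.972801 − 1000 = 947.216 − 1000 = -52.78 per mil

-52.8 per mil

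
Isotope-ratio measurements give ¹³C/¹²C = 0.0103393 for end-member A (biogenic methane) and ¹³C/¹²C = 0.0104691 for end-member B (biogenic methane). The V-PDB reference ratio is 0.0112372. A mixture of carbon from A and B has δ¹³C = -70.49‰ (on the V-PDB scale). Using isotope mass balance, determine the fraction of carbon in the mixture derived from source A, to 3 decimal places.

0.185

δ_A = (0.0103393/0.0112372 − 1)×1000 = (0.920096 − 1)×1000 = -79.904‰
δ_B = (0.0104691/0.0112372 − 1)×1000 = (0.931647 − 1)×1000 = -68.353‰
f_A = (δ_mix − δ_B)/(δ_A − δ_B) = (-70.49 − (-68.353))/(-79.904 − (-68.353))
f_A = -2.137 / -11.551 = 0.1850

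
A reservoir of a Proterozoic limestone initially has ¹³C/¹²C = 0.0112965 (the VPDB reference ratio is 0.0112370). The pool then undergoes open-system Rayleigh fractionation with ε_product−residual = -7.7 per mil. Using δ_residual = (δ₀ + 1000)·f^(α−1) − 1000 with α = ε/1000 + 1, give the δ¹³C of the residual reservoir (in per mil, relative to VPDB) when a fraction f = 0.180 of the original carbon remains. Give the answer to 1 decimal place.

18.7 per mil

δ₀ = (0.0112965/0.0112370 − 1)×1000 = (1.005295 − 1)×1000 = 5.295 per mil
α − 1 = ε/1000 = -0.0077
f^(α−1) = 0.180^(-0.0077) = 1.013292
δ_res = (5.295 + 1000) × 1.013292 − 1000 = 1018.657 − 1000 = 18.66 per mil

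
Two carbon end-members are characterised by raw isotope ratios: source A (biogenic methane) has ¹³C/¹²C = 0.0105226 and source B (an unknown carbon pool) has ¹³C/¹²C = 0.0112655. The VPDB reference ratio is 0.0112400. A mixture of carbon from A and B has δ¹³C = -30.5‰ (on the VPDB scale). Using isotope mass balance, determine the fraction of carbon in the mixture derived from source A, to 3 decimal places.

δ_A = (0.0105226/0.0112400 − 1)×1000 = (0.936174 − 1)×1000 = -63.826‰
δ_B = (0.0112655/0.0112400 − 1)×1000 = (1.002269 − 1)×1000 = 2.269‰
f_A = (δ_mix − δ_B)/(δ_A − δ_B) = (-30.5 − (2.269))/(-63.826 − (2.269))
f_A = -32.769 / -66.094 = 0.4958

0.496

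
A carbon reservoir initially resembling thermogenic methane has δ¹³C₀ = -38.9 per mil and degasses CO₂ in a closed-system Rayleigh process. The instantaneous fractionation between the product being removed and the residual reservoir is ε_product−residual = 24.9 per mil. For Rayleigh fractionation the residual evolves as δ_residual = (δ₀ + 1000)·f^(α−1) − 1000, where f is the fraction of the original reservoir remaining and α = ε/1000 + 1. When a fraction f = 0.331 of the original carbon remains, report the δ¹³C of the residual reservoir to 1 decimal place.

Rayleigh residual: δ_res = (δ₀ + 1000)·f^(α−1) − 1000
α = ε/1000 + 1 = 1.02490, so α − 1 = 0.02490
f^(α−1) = 0.331^(0.02490) = 0.972845
δ_res = (-38.9 + 1000) × 0.972845 − 1000 = 935.001 − 1000 = -65.00 per mil

-65.0 per mil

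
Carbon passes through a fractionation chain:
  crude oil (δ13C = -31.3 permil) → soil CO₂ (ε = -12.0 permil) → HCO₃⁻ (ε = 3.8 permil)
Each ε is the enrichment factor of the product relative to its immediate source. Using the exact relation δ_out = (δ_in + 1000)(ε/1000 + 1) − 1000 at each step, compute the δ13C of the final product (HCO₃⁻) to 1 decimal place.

step 1: δ = (-31.30 + 1000)·(-12.0/1000 + 1) − 1000 = -42.92 permil
step 2: δ = (-42.92 + 1000)·(3.8/1000 + 1) − 1000 = -39.29 permil

-39.3 permil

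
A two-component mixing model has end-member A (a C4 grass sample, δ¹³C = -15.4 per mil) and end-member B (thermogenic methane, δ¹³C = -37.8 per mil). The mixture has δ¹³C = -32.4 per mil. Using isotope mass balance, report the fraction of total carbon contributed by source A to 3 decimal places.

0.241

δ_mix = f_A·δ_A + (1 − f_A)·δ_B  ⇒  f_A = (δ_mix − δ_B)/(δ_A − δ_B)
f_A = (-32.4 − (-37.8)) / (-15.4 − (-37.8))
f_A = 5.4 / 22.4 = 0.2411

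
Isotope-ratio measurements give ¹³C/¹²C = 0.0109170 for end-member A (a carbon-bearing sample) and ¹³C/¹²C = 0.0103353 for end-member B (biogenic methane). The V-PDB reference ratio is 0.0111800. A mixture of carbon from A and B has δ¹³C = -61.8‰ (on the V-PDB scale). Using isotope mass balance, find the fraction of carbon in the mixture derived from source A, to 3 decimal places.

0.264

δ_A = (0.0109170/0.0111800 − 1)×1000 = (0.976476 − 1)×1000 = -23.524‰
δ_B = (0.0103353/0.0111800 − 1)×1000 = (0.924445 − 1)×1000 = -75.555‰
f_A = (δ_mix − δ_B)/(δ_A − δ_B) = (-61.8 − (-75.555))/(-23.524 − (-75.555))
f_A = 13.755 / 52.030 = 0.2644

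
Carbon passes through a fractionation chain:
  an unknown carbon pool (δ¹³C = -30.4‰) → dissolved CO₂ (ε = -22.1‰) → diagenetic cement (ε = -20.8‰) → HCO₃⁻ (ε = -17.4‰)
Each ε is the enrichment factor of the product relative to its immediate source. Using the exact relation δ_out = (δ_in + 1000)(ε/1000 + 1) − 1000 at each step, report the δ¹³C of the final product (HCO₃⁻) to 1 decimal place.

-87.7‰

step 1: δ = (-30.40 + 1000)·(-22.1/1000 + 1) − 1000 = -51.83‰
step 2: δ = (-51.83 + 1000)·(-20.8/1000 + 1) − 1000 = -71.55‰
step 3: δ = (-71.55 + 1000)·(-17.4/1000 + 1) − 1000 = -87.71‰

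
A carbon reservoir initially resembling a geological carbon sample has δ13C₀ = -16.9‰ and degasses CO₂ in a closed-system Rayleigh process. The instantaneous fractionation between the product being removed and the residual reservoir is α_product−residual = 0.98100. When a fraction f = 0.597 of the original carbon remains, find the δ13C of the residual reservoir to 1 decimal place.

-7.2‰

Rayleigh residual: δ_res = (δ₀ + 1000)·f^(α−1) − 1000
α − 1 = -0.01900
f^(α−1) = 0.597^(-0.01900) = 1.009849
δ_res = (-16.9 + 1000) × 1.009849 − 1000 = 992.783 − 1000 = -7.22‰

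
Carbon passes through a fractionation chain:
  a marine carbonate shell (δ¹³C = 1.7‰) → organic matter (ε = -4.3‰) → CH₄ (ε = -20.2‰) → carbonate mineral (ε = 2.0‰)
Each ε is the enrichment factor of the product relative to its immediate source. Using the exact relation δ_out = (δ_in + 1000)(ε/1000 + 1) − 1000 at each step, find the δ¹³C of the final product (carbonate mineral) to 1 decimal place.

step 1: δ = (1.70 + 1000)·(-4.3/1000 + 1) − 1000 = -2.61‰
step 2: δ = (-2.61 + 1000)·(-20.2/1000 + 1) − 1000 = -22.75‰
step 3: δ = (-22.75 + 1000)·(2.0/1000 + 1) − 1000 = -20.80‰

-20.8‰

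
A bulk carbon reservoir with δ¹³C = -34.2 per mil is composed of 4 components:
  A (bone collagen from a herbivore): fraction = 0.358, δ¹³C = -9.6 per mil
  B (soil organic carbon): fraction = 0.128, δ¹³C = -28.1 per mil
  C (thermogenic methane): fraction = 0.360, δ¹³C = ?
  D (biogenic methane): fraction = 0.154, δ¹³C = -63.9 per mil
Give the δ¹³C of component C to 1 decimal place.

-48.1 per mil

Isotope mass balance: δ_bulk = Σ fᵢ·δᵢ.
-34.2 = 0.358×(-9.6) + 0.128×(-28.1) + 0.360×δ_C + 0.154×(-63.9)
0.360·δ_C = -34.2 − (-16.874) = -17.326
δ_C = -17.326 / 0.360 = -48.13 per mil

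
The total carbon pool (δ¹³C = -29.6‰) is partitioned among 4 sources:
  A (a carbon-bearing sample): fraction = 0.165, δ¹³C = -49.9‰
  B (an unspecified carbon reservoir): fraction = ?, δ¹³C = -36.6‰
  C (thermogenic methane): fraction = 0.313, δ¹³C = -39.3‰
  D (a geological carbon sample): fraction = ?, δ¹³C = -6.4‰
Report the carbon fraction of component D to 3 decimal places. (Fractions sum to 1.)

Let f_D and f_B be the unknown fractions; fractions sum to 1 so f_D + f_B = 0.522.
Mass balance: Σ fᵢ·δᵢ = δ_bulk ⇒ f_D·(-6.4) + f_B·(-36.6) = -29.6 − (-20.534) = -9.066
Substitute f_B = 0.522 − f_D:
f_D·(-6.4 − -36.6) = -9.066 − 0.522×(-36.6) = 10.040
f_D = 10.040 / 30.2 = 0.3324

0.332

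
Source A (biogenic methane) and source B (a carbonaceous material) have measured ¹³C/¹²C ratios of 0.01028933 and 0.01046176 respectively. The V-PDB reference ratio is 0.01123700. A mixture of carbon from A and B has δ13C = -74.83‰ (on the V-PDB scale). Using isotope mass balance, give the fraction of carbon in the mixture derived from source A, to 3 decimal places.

δ_A = (0.01028933/0.01123700 − 1)×1000 = (0.915665 − 1)×1000 = -84.335‰
δ_B = (0.01046176/0.01123700 − 1)×1000 = (0.931010 − 1)×1000 = -68.990‰
f_A = (δ_mix − δ_B)/(δ_A − δ_B) = (-74.83 − (-68.990))/(-84.335 − (-68.990))
f_A = -5.840 / -15.345 = 0.3806

0.381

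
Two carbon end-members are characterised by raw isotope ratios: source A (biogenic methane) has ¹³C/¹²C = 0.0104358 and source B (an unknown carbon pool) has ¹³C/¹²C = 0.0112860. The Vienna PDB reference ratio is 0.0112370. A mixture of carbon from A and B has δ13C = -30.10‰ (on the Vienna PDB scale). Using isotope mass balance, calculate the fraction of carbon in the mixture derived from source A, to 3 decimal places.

δ_A = (0.0104358/0.0112370 − 1)×1000 = (0.928700 − 1)×1000 = -71.300‰
δ_B = (0.0112860/0.0112370 − 1)×1000 = (1.004361 − 1)×1000 = 4.361‰
f_A = (δ_mix − δ_B)/(δ_A − δ_B) = (-30.10 − (4.361))/(-71.300 − (4.361))
f_A = -34.461 / -75.661 = 0.4555

0.455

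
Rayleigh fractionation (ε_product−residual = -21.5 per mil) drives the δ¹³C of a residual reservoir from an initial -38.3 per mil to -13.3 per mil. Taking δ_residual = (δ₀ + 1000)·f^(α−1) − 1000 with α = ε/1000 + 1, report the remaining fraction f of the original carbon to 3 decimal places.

0.303

α − 1 = ε/1000 = -0.0215
(δ_res + 1000)/(δ₀ + 1000) = (-13.3 + 1000)/(-38.3 + 1000) = 986.7/961.7 = 1.025996
f = 1.025996^(1/-0.0215) = exp(ln(1.025996)/-0.0215) = exp(0.02566/-0.0215)
f = exp(-1.1937) = 0.3031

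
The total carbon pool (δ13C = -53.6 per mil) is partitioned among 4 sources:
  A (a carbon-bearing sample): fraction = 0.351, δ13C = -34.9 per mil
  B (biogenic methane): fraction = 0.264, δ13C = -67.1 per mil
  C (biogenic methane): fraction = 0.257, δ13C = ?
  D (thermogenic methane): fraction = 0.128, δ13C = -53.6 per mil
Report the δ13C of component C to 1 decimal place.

-65.3 per mil

Isotope mass balance: δ_bulk = Σ fᵢ·δᵢ.
-53.6 = 0.351×(-34.9) + 0.264×(-67.1) + 0.257×δ_C + 0.128×(-53.6)
0.257·δ_C = -53.6 − (-36.825) = -16.775
δ_C = -16.775 / 0.257 = -65.27 per mil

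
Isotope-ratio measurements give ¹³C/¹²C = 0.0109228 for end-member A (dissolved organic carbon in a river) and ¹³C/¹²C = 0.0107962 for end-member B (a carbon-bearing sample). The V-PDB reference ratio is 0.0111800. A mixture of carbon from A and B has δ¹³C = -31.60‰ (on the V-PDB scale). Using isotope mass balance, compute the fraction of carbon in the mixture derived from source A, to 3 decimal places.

δ_A = (0.0109228/0.0111800 − 1)×1000 = (0.976995 − 1)×1000 = -23.005‰
δ_B = (0.0107962/0.0111800 − 1)×1000 = (0.965671 − 1)×1000 = -34.329‰
f_A = (δ_mix − δ_B)/(δ_A − δ_B) = (-31.60 − (-34.329))/(-23.005 − (-34.329))
f_A = 2.729 / 11.324 = 0.2410

0.241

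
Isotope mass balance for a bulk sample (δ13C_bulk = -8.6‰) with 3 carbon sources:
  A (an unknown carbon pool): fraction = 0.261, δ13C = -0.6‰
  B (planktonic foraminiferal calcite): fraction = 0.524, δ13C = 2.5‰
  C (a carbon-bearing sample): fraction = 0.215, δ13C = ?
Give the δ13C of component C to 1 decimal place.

Isotope mass balance: δ_bulk = Σ fᵢ·δᵢ.
-8.6 = 0.261×(-0.6) + 0.524×(2.5) + 0.215×δ_C
0.215·δ_C = -8.6 − (1.153) = -9.753
δ_C = -9.753 / 0.215 = -45.36‰

-45.4‰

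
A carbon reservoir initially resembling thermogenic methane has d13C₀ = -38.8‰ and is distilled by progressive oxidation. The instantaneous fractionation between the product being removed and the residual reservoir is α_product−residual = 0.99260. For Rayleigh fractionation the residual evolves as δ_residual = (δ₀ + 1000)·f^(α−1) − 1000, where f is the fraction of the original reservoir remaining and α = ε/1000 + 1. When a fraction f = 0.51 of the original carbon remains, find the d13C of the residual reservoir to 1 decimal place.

Rayleigh residual: δ_res = (δ₀ + 1000)·f^(α−1) − 1000
α − 1 = -0.00740
f^(α−1) = 0.51^(-0.00740) = 1.004995
δ_res = (-38.8 + 1000) × 1.004995 − 1000 = 966.001 − 1000 = -34.00‰

-34.0‰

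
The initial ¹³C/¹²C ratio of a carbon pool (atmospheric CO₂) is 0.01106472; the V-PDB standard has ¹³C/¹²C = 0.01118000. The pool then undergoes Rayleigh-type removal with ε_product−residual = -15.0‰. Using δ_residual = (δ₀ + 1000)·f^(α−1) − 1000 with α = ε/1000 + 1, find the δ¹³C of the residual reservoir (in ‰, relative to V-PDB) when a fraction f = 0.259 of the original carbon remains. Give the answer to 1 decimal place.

9.9‰

δ₀ = (0.01106472/0.01118000 − 1)×1000 = (0.989689 − 1)×1000 = -10.311‰
α − 1 = ε/1000 = -0.0150
f^(α−1) = 0.259^(-0.0150) = 1.020471
δ_res = (-10.311 + 1000) × 1.020471 − 1000 = 1009.948 − 1000 = 9.95‰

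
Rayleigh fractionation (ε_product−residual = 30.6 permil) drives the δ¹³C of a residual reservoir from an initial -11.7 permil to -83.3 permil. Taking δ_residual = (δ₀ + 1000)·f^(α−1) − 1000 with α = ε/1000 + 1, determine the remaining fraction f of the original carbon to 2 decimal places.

α − 1 = ε/1000 = 0.0306
(δ_res + 1000)/(δ₀ + 1000) = (-83.3 + 1000)/(-11.7 + 1000) = 916.7/988.3 = 0.927552
f = 0.927552^(1/0.0306) = exp(ln(0.927552)/0.0306) = exp(-0.07521/0.0306)
f = exp(-2.4577) = 0.0856

0.09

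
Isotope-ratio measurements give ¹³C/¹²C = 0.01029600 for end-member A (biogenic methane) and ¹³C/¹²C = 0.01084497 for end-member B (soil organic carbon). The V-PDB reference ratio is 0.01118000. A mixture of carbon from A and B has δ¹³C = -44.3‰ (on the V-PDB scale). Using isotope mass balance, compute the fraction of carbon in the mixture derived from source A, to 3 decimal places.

0.292

δ_A = (0.01029600/0.01118000 − 1)×1000 = (0.920930 − 1)×1000 = -79.070‰
δ_B = (0.01084497/0.01118000 − 1)×1000 = (0.970033 − 1)×1000 = -29.967‰
f_A = (δ_mix − δ_B)/(δ_A − δ_B) = (-44.3 − (-29.967))/(-79.070 − (-29.967))
f_A = -14.333 / -49.103 = 0.2919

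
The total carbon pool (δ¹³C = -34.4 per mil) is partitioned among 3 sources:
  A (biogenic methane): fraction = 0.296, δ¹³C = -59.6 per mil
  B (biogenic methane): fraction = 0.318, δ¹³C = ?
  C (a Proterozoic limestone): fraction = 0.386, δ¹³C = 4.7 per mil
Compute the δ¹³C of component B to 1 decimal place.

-58.4 per mil

Isotope mass balance: δ_bulk = Σ fᵢ·δᵢ.
-34.4 = 0.296×(-59.6) + 0.318×δ_B + 0.386×(4.7)
0.318·δ_B = -34.4 − (-15.827) = -18.573
δ_B = -18.573 / 0.318 = -58.40 per mil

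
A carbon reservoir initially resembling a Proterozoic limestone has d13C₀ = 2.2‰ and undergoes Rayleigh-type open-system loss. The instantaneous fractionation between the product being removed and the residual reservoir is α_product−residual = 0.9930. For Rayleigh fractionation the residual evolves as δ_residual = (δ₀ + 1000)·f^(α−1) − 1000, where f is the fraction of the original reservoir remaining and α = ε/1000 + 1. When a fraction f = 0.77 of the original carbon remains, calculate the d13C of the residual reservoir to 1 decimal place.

Rayleigh residual: δ_res = (δ₀ + 1000)·f^(α−1) − 1000
α − 1 = -0.00700
f^(α−1) = 0.77^(-0.00700) = 1.001831
δ_res = (2.2 + 1000) × 1.001831 − 1000 = 1004.035 − 1000 = 4.04‰

4.0‰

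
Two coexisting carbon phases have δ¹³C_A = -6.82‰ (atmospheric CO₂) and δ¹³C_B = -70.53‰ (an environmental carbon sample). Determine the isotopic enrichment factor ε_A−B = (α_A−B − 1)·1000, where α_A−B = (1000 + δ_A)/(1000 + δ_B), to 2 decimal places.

α_A−B = (1000 + -6.82) / (1000 + -70.53) = 993.18 / 929.47 = 1.068544
ε_A−B = (1.068544 − 1) × 1000 = 68.544‰
(The approximation ε ≈ δ_A − δ_B would give 63.71‰.)

68.54‰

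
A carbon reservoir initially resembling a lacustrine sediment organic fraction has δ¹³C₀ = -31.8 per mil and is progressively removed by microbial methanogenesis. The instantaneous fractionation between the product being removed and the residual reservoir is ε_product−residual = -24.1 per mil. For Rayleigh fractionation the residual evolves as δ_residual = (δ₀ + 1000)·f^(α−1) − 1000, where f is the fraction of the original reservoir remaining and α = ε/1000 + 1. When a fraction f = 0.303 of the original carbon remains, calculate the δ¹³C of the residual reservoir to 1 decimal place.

-3.5 per mil

Rayleigh residual: δ_res = (δ₀ + 1000)·f^(α−1) − 1000
α = ε/1000 + 1 = 0.97590, so α − 1 = -0.02410
f^(α−1) = 0.303^(-0.02410) = 1.029194
δ_res = (-31.8 + 1000) × 1.029194 − 1000 = 996.466 − 1000 = -3.53 per mil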